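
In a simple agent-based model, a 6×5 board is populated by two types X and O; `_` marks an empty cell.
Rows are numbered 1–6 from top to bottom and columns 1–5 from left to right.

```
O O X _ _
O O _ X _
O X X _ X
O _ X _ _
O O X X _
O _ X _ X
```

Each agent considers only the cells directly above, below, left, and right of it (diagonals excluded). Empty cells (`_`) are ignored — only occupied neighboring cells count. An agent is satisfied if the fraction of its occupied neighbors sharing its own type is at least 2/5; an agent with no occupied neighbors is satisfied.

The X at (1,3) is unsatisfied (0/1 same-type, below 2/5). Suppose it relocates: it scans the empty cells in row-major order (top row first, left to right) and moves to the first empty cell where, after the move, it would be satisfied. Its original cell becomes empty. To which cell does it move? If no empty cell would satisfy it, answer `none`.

(1,4)

Vacating (1,3). Empty cells in order:
  (1,4): 1/1 same-type → satisfied — stop here.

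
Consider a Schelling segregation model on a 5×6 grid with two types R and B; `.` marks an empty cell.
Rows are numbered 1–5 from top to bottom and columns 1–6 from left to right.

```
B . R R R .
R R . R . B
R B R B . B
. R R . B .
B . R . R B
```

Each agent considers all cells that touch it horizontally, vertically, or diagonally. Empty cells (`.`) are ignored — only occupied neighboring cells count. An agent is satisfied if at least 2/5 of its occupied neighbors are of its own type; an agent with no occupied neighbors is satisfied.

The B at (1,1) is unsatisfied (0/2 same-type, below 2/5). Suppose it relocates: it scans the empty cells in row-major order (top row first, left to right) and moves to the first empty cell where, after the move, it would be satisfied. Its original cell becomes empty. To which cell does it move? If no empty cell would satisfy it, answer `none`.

(1,6)

Vacating (1,1). Empty cells in order:
  (1,2): 0/3 same-type → still unsatisfied.
  (1,6): 1/2 same-type → satisfied — stop here.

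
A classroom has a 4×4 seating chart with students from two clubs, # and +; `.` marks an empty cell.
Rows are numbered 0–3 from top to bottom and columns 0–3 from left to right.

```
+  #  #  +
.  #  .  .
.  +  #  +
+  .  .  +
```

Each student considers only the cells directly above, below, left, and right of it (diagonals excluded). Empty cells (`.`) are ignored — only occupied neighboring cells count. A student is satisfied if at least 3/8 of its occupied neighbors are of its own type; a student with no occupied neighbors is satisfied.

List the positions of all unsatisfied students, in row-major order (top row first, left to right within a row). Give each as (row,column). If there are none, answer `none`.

Row 0: (0,0)+ 0/1 unhappy · (0,1)# 2/3 ok · (0,2)# 1/2 ok · (0,3)+ 0/1 unhappy
Row 1: (1,1)# 1/2 ok
Row 2: (2,1)+ 0/2 unhappy · (2,2)# 0/2 unhappy · (2,3)+ 1/2 ok
Row 3: (3,0)+ 0/0 ok · (3,3)+ 1/1 ok

(0,0), (0,3), (2,1), (2,2)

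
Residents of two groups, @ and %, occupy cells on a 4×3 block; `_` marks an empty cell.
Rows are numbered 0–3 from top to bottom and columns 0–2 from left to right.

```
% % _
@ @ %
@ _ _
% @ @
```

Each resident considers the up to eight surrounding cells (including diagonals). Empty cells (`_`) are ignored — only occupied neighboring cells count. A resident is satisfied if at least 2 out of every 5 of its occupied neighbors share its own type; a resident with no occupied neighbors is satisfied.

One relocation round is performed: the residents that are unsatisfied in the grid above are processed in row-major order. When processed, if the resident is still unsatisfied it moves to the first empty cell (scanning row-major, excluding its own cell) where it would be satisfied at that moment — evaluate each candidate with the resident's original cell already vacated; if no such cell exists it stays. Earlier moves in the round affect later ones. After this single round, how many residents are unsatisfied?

1

Initially unsatisfied (in order): (0,0), (3,0).
  (0,0) → (0,2).
  (3,0): no empty cell satisfies it; stays.
Resulting grid:
_ % %
@ @ %
@ _ _
% @ @
Unsatisfied now: (3,0).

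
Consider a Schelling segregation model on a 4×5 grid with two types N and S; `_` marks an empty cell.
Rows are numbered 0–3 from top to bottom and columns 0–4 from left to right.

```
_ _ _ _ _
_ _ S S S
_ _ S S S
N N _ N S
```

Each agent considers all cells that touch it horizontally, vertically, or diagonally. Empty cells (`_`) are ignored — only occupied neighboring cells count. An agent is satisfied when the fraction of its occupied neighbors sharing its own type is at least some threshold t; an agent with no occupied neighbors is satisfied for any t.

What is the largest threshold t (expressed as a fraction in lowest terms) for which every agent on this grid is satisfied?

0/1

(1,2)S 3/3
(1,3)S 5/5
(1,4)S 3/3
(2,2)S 3/5
(2,3)S 6/7
(2,4)S 4/5
(3,0)N 1/1
(3,1)N 1/2
(3,3)N 0/4
(3,4)S 2/3
The smallest same-type fraction is 0/4 at (3,3), which reduces to 0/1. Any threshold above that leaves this agent unsatisfied.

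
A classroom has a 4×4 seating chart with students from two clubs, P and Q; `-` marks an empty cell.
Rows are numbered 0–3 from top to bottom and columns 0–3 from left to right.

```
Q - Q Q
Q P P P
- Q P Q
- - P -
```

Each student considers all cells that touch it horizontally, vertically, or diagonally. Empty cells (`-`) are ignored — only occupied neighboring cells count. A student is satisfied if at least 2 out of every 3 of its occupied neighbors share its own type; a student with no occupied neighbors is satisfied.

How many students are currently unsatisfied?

(0,0)Q 1/2 ✗
(0,2)Q 1/4 ✗
(0,3)Q 1/3 ✗
(1,0)Q 2/3 ✓
(1,1)P 2/6 ✗
(1,2)P 3/7 ✗
(1,3)P 2/5 ✗
(2,1)Q 1/5 ✗
(2,2)P 4/6 ✓
(2,3)Q 0/4 ✗
(3,2)P 1/3 ✗
Unsatisfied: (0,0), (0,2), (0,3), (1,1), (1,2), (1,3), (2,1), (2,3), (3,2) — 9 in total.

9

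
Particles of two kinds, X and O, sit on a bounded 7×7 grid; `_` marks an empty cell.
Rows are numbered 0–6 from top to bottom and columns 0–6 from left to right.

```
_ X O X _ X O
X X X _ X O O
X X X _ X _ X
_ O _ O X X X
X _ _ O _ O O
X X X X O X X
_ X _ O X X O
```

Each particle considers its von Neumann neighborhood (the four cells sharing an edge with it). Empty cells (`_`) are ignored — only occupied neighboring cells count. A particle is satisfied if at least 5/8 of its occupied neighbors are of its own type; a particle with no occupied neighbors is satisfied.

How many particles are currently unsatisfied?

20

(0,1)X 1/2 not
(0,2)O 0/3 not
(0,3)X 0/1 not
(0,5)X 0/2 not
(0,6)O 1/2 not
(1,0)X 2/2 satisfied
(1,1)X 4/4 satisfied
(1,2)X 2/3 satisfied
(1,4)X 1/2 not
(1,5)O 1/3 not
(1,6)O 2/3 satisfied
(2,0)X 2/2 satisfied
(2,1)X 3/4 satisfied
(2,2)X 2/2 satisfied
(2,4)X 2/2 satisfied
(2,6)X 1/2 not
(3,1)O 0/1 not
(3,3)O 1/2 not
(3,4)X 2/3 satisfied
(3,5)X 2/3 satisfied
(3,6)X 2/3 satisfied
(4,0)X 1/1 satisfied
(4,3)O 1/2 not
(4,5)O 1/3 not
(4,6)O 1/3 not
(5,0)X 2/2 satisfied
(5,1)X 3/3 satisfied
(5,2)X 2/2 satisfied
(5,3)X 1/4 not
(5,4)O 0/3 not
(5,5)X 2/4 not
(5,6)X 1/3 not
(6,1)X 1/1 satisfied
(6,3)O 0/2 not
(6,4)X 1/3 not
(6,5)X 2/3 satisfied
(6,6)O 0/2 not
Unsatisfied: (0,1), (0,2), (0,3), (0,5), (0,6), (1,4), (1,5), (2,6), (3,1), (3,3), (4,3), (4,5), (4,6), (5,3), (5,4), (5,5), (5,6), (6,3), (6,4), (6,6) — 20 in total.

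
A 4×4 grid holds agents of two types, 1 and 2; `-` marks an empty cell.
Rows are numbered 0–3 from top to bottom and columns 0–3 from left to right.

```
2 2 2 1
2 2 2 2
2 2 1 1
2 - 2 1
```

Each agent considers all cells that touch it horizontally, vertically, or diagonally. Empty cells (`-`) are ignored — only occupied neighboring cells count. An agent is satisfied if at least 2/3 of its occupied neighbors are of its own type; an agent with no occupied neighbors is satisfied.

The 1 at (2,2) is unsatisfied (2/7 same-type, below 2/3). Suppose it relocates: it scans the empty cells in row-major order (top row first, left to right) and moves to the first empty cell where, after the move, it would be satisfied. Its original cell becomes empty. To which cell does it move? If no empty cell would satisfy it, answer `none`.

Vacating (2,2). Empty cells in order:
  (3,1): 0/4 same-type → still unsatisfied.

none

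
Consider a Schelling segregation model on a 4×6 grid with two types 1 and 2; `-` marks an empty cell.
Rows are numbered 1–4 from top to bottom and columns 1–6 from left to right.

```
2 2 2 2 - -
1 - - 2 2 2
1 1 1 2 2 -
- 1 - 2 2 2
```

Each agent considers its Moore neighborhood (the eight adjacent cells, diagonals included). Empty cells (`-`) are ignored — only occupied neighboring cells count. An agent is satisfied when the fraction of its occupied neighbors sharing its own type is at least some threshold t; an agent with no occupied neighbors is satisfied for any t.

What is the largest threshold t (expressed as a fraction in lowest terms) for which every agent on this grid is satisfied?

2/5

(1,1)2 1/2
(1,2)2 2/3
(1,3)2 3/3
(1,4)2 3/3
(2,1)1 2/4
(2,4)2 5/6
(2,5)2 5/5
(2,6)2 2/2
(3,1)1 3/3
(3,2)1 4/4
(3,3)1 2/5
(3,4)2 5/6
(3,5)2 7/7
(4,2)1 3/3
(4,4)2 3/4
(4,5)2 4/4
(4,6)2 2/2
The smallest same-type fraction is 2/5 at (3,3), which reduces to 2/5. Any threshold above that leaves this agent unsatisfied.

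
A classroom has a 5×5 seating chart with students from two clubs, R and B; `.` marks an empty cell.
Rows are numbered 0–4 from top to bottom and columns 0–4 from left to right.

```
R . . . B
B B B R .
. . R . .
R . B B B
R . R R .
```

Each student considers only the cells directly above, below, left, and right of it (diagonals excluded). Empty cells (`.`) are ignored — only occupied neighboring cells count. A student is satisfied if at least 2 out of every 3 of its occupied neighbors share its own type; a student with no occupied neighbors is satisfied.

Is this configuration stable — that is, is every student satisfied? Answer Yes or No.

No

(0,0)R 0/1 not
(0,4)B 0/0 satisfied
(1,0)B 1/2 not
(1,1)B 2/2 satisfied
(1,2)B 1/3 not
(1,3)R 0/1 not
(2,2)R 0/2 not
(3,0)R 1/1 satisfied
(3,2)B 1/3 not
(3,3)B 2/3 satisfied
(3,4)B 1/1 satisfied
(4,0)R 1/1 satisfied
(4,2)R 1/2 not
(4,3)R 1/2 not
For instance (0,0) has only 0/1 same-type neighbors, below 2/3.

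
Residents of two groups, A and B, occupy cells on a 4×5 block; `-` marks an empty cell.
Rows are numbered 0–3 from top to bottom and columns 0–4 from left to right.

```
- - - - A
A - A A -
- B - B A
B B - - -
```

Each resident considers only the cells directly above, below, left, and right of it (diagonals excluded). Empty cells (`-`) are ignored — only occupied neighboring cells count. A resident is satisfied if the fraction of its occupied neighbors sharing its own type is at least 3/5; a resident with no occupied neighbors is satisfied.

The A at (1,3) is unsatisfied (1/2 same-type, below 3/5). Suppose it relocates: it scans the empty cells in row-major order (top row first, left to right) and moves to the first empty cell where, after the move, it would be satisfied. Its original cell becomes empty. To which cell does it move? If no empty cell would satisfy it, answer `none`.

Vacating (1,3). Empty cells in order:
  (0,0): 1/1 same-type → satisfied — stop here.

(0,0)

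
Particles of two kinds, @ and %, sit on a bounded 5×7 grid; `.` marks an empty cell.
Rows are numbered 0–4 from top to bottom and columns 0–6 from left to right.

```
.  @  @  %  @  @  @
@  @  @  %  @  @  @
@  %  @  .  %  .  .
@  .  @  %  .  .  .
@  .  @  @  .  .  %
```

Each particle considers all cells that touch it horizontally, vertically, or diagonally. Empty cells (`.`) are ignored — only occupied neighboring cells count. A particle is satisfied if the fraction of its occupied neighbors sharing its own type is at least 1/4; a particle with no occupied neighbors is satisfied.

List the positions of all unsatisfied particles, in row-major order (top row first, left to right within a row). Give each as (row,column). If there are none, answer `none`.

(0,3), (2,1), (3,3)

(0,1)@ 4/4 ✓
(0,2)@ 3/5 ✓
(0,3)% 1/5 ✗
(0,4)@ 3/5 ✓
(0,5)@ 5/5 ✓
(0,6)@ 3/3 ✓
(1,0)@ 3/4 ✓
(1,1)@ 6/7 ✓
(1,2)@ 4/7 ✓
(1,3)% 2/7 ✓
(1,4)@ 3/6 ✓
(1,5)@ 5/6 ✓
(1,6)@ 3/3 ✓
(2,0)@ 3/4 ✓
(2,1)% 0/7 ✗
(2,2)@ 3/6 ✓
(2,4)% 2/4 ✓
(3,0)@ 2/3 ✓
(3,2)@ 3/5 ✓
(3,3)% 1/5 ✗
(4,0)@ 1/1 ✓
(4,2)@ 2/3 ✓
(4,3)@ 2/3 ✓
(4,6)% 0/0 ✓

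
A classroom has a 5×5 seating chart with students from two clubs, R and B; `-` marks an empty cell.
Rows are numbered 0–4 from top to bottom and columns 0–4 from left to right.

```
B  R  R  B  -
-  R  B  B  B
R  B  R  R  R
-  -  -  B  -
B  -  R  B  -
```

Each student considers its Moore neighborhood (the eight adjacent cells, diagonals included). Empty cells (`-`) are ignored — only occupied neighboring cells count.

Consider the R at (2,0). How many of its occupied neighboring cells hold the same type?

Occupied neighbors of (2,0): (1,1)=R, (2,1)=B.
Same type (R): 1 of 2.

1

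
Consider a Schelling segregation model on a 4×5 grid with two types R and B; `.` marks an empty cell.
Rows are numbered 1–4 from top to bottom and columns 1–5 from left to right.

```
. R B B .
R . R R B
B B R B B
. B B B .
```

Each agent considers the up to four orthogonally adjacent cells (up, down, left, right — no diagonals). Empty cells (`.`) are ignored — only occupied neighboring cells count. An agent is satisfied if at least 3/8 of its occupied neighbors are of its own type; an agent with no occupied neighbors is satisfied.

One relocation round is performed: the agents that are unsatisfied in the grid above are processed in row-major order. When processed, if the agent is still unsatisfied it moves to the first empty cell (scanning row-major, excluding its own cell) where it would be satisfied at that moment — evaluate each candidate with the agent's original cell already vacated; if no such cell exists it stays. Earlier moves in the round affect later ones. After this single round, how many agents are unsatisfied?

1

Initially unsatisfied (in order): (1,2), (1,3), (2,1), (2,4), (3,3).
  (1,2) → (1,1).
  (1,3): now satisfied by earlier moves; stays.
  (2,1): now satisfied by earlier moves; stays.
  (2,4) → (1,2).
  (3,3) → (2,2).
Resulting grid:
R R B B .
R R R . B
B B . B B
. B B B .
Unsatisfied now: (1,3).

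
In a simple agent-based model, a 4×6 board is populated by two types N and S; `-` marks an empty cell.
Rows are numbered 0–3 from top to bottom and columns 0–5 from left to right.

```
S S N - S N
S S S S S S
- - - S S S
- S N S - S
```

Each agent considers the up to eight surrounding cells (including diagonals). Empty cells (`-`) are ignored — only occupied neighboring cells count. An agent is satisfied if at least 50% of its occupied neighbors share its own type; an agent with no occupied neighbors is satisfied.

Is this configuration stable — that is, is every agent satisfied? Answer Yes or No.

(0,0)S 3/3 satisfied
(0,1)S 4/5 satisfied
(0,2)N 0/4 not
(0,4)S 3/4 satisfied
(0,5)N 0/3 not
(1,0)S 3/3 satisfied
(1,1)S 4/5 satisfied
(1,2)S 4/5 satisfied
(1,3)S 5/6 satisfied
(1,4)S 6/7 satisfied
(1,5)S 4/5 satisfied
(2,3)S 5/6 satisfied
(2,4)S 7/7 satisfied
(2,5)S 4/4 satisfied
(3,1)S 0/1 not
(3,2)N 0/3 not
(3,3)S 2/3 satisfied
(3,5)S 2/2 satisfied
For instance (0,2) has only 0/4 same-type neighbors, below 1/2.

No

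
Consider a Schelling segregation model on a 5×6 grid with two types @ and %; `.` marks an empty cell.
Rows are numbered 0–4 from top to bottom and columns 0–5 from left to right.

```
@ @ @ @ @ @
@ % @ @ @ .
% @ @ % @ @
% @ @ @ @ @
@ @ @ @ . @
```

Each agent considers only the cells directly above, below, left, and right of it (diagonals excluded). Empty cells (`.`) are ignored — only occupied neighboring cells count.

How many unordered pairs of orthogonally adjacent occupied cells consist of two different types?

12

Scan each occupied cell's neighbors to the right and below so each pair is counted once.
From row 0: 1 unlike of 10 pairs (running 1/10).
From row 1: 5 unlike of 9 pairs (running 6/19).
From row 2: 4 unlike of 11 pairs (running 10/30).
From row 3: 2 unlike of 10 pairs (running 12/40).
From row 4: 0 unlike of 3 pairs (running 12/43).
Total adjacent occupied pairs: 43; unlike-type pairs: 12.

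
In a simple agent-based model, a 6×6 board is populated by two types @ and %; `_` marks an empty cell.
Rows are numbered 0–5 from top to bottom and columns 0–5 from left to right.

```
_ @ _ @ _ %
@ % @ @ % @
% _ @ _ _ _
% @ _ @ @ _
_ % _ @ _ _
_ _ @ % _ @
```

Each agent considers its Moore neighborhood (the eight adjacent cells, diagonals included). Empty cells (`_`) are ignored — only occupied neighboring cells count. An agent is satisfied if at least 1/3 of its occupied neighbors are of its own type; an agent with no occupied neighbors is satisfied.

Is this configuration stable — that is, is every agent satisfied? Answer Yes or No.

(0,1)@ 2/3 satisfied
(0,3)@ 2/3 satisfied
(0,5)% 1/2 satisfied
(1,0)@ 1/3 satisfied
(1,1)% 1/5 not
(1,2)@ 4/5 satisfied
(1,3)@ 3/4 satisfied
(1,4)% 1/4 not
(1,5)@ 0/2 not
(2,0)% 2/4 satisfied
(2,2)@ 4/5 satisfied
(3,0)% 2/3 satisfied
(3,1)@ 1/4 not
(3,3)@ 3/3 satisfied
(3,4)@ 2/2 satisfied
(4,1)% 1/3 satisfied
(4,3)@ 3/4 satisfied
(5,2)@ 1/3 satisfied
(5,3)% 0/2 not
(5,5)@ 0/0 satisfied
For instance (1,1) has only 1/5 same-type neighbors, below 1/3.

No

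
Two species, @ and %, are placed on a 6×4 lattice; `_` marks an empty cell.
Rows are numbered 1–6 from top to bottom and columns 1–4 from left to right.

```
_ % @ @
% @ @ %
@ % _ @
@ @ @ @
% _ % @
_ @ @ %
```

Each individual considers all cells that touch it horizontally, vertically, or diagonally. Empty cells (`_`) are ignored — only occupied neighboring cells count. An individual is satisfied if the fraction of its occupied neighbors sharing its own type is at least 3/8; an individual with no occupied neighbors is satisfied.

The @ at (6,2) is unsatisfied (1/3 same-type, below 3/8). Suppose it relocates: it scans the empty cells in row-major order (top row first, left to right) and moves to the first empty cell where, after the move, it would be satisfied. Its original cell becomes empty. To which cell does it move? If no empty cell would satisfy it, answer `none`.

(3,3)

Vacating (6,2). Empty cells in order:
  (1,1): 1/3 same-type → still unsatisfied.
  (3,3): 6/8 same-type → satisfied — stop here.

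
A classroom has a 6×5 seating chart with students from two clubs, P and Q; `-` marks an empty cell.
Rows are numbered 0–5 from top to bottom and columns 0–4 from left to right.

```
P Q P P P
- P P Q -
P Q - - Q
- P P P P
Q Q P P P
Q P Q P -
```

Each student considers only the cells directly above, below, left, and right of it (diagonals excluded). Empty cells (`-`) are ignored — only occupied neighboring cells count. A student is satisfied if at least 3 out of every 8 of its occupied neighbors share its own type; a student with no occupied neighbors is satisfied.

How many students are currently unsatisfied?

(0,0)P 0/1 unhappy
(0,1)Q 0/3 unhappy
(0,2)P 2/3 ok
(0,3)P 2/3 ok
(0,4)P 1/1 ok
(1,1)P 1/3 unhappy
(1,2)P 2/3 ok
(1,3)Q 0/2 unhappy
(2,0)P 0/1 unhappy
(2,1)Q 0/3 unhappy
(2,4)Q 0/1 unhappy
(3,1)P 1/3 unhappy
(3,2)P 3/3 ok
(3,3)P 3/3 ok
(3,4)P 2/3 ok
(4,0)Q 2/2 ok
(4,1)Q 1/4 unhappy
(4,2)P 2/4 ok
(4,3)P 4/4 ok
(4,4)P 2/2 ok
(5,0)Q 1/2 ok
(5,1)P 0/3 unhappy
(5,2)Q 0/3 unhappy
(5,3)P 1/2 ok
Unsatisfied: (0,0), (0,1), (1,1), (1,3), (2,0), (2,1), (2,4), (3,1), (4,1), (5,1), (5,2) — 11 in total.

11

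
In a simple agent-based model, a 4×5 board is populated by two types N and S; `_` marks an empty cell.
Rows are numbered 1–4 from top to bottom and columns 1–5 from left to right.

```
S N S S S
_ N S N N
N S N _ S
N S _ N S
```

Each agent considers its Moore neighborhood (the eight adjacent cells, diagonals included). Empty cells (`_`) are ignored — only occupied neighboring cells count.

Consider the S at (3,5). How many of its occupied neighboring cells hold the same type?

1

Occupied neighbors of (3,5): (2,4)=N, (2,5)=N, (4,4)=N, (4,5)=S.
Same type (S): 1 of 4.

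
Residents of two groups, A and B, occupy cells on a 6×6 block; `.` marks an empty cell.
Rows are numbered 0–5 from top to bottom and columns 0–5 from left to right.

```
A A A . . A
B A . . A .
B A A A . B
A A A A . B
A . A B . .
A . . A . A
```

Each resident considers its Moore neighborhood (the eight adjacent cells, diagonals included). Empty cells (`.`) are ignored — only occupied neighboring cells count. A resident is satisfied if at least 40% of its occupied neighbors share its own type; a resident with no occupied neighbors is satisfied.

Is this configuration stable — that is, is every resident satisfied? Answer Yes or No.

(0,0)A 2/3 satisfied
(0,1)A 3/4 satisfied
(0,2)A 2/2 satisfied
(0,5)A 1/1 satisfied
(1,0)B 1/5 not
(1,1)A 5/7 satisfied
(1,4)A 2/3 satisfied
(2,0)B 1/5 not
(2,1)A 5/7 satisfied
(2,2)A 6/6 satisfied
(2,3)A 4/4 satisfied
(2,5)B 1/2 satisfied
(3,0)A 3/4 satisfied
(3,1)A 6/7 satisfied
(3,2)A 6/7 satisfied
(3,3)A 4/5 satisfied
(3,5)B 1/1 satisfied
(4,0)A 3/3 satisfied
(4,2)A 4/5 satisfied
(4,3)B 0/4 not
(5,0)A 1/1 satisfied
(5,3)A 1/2 satisfied
(5,5)A 0/0 satisfied
For instance (1,0) has only 1/5 same-type neighbors, below 2/5.

No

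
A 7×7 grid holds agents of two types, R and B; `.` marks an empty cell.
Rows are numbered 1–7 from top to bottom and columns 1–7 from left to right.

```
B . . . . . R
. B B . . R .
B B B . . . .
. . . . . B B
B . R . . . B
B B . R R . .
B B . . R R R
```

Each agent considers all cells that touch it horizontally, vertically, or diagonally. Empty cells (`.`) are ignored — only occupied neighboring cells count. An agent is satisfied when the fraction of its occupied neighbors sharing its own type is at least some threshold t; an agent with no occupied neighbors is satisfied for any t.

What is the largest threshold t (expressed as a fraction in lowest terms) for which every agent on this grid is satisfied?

1/2

(1,1)B 1/1
(1,7)R 1/1
(2,2)B 5/5
(2,3)B 3/3
(2,6)R 1/1
(3,1)B 2/2
(3,2)B 4/4
(3,3)B 3/3
(4,6)B 2/2
(4,7)B 2/2
(5,1)B 2/2
(5,3)R 1/2
(5,7)B 2/2
(6,1)B 4/4
(6,2)B 4/5
(6,4)R 3/3
(6,5)R 3/3
(7,1)B 3/3
(7,2)B 3/3
(7,5)R 3/3
(7,6)R 3/3
(7,7)R 1/1
The smallest same-type fraction is 1/2 at (5,3), which reduces to 1/2. Any threshold above that leaves this agent unsatisfied.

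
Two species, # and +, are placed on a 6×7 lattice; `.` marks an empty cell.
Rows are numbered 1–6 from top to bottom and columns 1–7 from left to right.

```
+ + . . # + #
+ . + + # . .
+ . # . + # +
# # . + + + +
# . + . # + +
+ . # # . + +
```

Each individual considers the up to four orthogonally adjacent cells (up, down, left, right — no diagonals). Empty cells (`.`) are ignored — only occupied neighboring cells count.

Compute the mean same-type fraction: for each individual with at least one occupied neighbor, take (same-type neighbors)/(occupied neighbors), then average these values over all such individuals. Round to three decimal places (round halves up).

Row 1: (1,1)+ 2/2 · (1,2)+ 1/1 · (1,5)# 1/2 · (1,6)+ 0/2 · (1,7)# 0/1
Row 2: (2,1)+ 2/2 · (2,3)+ 1/2 · (2,4)+ 1/2 · (2,5)# 1/3
Row 3: (3,1)+ 1/2 · (3,3)# 0/1 · (3,5)+ 1/3 · (3,6)# 0/3 · (3,7)+ 1/2
Row 4: (4,1)# 2/3 · (4,2)# 1/1 · (4,4)+ 1/1 · (4,5)+ 3/4 · (4,6)+ 3/4 · (4,7)+ 3/3
Row 5: (5,1)# 1/2 · (5,3)+ 0/1 · (5,5)# 0/2 · (5,6)+ 3/4 · (5,7)+ 3/3
Row 6: (6,1)+ 0/1 · (6,3)# 1/2 · (6,4)# 1/1 · (6,6)+ 2/2 · (6,7)+ 2/2
Sum over 30 individuals: 2/2 + 1/1 + 1/2 + 0/2 + 0/1 + 2/2 + 1/2 + 1/2 + 1/3 + 1/2 + 0/1 + 1/3 + 0/3 + 1/2 + 2/3 + 1/1 + 1/1 + 3/4 + 3/4 + 3/3 + 1/2 + 0/1 + 0/2 + 3/4 + 3/3 + 0/1 + 1/2 + 1/1 + 2/2 + 2/2 = 205/12; mean = 205/12 ÷ 30 = 41/72 = 0.569444… → 0.569.

0.569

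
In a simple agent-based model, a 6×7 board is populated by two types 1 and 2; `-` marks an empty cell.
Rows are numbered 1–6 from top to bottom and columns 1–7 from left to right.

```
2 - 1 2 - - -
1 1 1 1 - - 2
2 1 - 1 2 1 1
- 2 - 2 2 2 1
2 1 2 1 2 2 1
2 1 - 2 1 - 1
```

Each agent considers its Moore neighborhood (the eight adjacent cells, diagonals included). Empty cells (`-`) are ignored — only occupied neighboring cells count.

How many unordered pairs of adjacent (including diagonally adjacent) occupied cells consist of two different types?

39

Scan each occupied cell's neighbors to the right and below (and the two forward diagonals) so each pair is counted once.
Row 1: 2(1,1)–1(2,1)≠ 2(1,1)–1(2,2)≠ 1(1,3)–2(1,4)≠ 1(1,3)–1(2,3)= 1(1,3)–1(2,4)= 1(1,3)–1(2,2)= 2(1,4)–1(2,4)≠ 2(1,4)–1(2,3)≠  → 5/8 unlike.
Row 2: 1(2,1)–1(2,2)= 1(2,1)–2(3,1)≠ 1(2,1)–1(3,2)= 1(2,2)–1(2,3)= 1(2,2)–1(3,2)= 1(2,2)–2(3,1)≠ 1(2,3)–1(2,4)= 1(2,3)–1(3,4)= 1(2,3)–1(3,2)= 1(2,4)–1(3,4)= 1(2,4)–2(3,5)≠ 2(2,7)–1(3,7)≠ 2(2,7)–1(3,6)≠  → 5/13 unlike.
Row 3: 2(3,1)–1(3,2)≠ 2(3,1)–2(4,2)= 1(3,2)–2(4,2)≠ 1(3,4)–2(3,5)≠ 1(3,4)–2(4,4)≠ 1(3,4)–2(4,5)≠ 2(3,5)–1(3,6)≠ 2(3,5)–2(4,5)= 2(3,5)–2(4,6)= 2(3,5)–2(4,4)= 1(3,6)–1(3,7)= 1(3,6)–2(4,6)≠ 1(3,6)–1(4,7)= 1(3,6)–2(4,5)≠ 1(3,7)–1(4,7)= 1(3,7)–2(4,6)≠  → 9/16 unlike.
Row 4: 2(4,2)–1(5,2)≠ 2(4,2)–2(5,3)= 2(4,2)–2(5,1)= 2(4,4)–2(4,5)= 2(4,4)–1(5,4)≠ 2(4,4)–2(5,5)= 2(4,4)–2(5,3)= 2(4,5)–2(4,6)= 2(4,5)–2(5,5)= 2(4,5)–2(5,6)= 2(4,5)–1(5,4)≠ 2(4,6)–1(4,7)≠ 2(4,6)–2(5,6)= 2(4,6)–1(5,7)≠ 2(4,6)–2(5,5)= 1(4,7)–1(5,7)= 1(4,7)–2(5,6)≠  → 6/17 unlike.
Row 5: 2(5,1)–1(5,2)≠ 2(5,1)–2(6,1)= 2(5,1)–1(6,2)≠ 1(5,2)–2(5,3)≠ 1(5,2)–1(6,2)= 1(5,2)–2(6,1)≠ 2(5,3)–1(5,4)≠ 2(5,3)–2(6,4)= 2(5,3)–1(6,2)≠ 1(5,4)–2(5,5)≠ 1(5,4)–2(6,4)≠ 1(5,4)–1(6,5)= 2(5,5)–2(5,6)= 2(5,5)–1(6,5)≠ 2(5,5)–2(6,4)= 2(5,6)–1(5,7)≠ 2(5,6)–1(6,7)≠ 2(5,6)–1(6,5)≠ 1(5,7)–1(6,7)=  → 12/19 unlike.
Row 6: 2(6,1)–1(6,2)≠ 2(6,4)–1(6,5)≠  → 2/2 unlike.
Total adjacent occupied pairs: 75; unlike-type pairs: 39.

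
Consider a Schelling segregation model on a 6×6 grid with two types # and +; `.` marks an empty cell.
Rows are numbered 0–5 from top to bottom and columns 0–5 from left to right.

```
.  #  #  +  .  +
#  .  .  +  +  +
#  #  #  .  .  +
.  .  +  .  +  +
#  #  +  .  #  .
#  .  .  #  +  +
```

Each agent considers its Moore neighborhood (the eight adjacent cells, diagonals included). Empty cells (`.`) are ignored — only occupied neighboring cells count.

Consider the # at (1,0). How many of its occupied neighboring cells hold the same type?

3

Occupied neighbors of (1,0): (0,1)=#, (2,0)=#, (2,1)=#.
Same type (#): 3 of 3.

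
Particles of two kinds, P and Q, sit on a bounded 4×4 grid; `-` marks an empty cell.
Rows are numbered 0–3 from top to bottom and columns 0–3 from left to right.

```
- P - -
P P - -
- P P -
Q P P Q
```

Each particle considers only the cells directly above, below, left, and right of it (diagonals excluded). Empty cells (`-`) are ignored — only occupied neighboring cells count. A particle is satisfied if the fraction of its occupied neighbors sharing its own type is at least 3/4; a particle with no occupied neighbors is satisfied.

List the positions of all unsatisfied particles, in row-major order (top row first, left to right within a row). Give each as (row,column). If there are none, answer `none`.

(3,0), (3,1), (3,2), (3,3)

(0,1)P 1/1 ok
(1,0)P 1/1 ok
(1,1)P 3/3 ok
(2,1)P 3/3 ok
(2,2)P 2/2 ok
(3,0)Q 0/1 unhappy
(3,1)P 2/3 unhappy
(3,2)P 2/3 unhappy
(3,3)Q 0/1 unhappy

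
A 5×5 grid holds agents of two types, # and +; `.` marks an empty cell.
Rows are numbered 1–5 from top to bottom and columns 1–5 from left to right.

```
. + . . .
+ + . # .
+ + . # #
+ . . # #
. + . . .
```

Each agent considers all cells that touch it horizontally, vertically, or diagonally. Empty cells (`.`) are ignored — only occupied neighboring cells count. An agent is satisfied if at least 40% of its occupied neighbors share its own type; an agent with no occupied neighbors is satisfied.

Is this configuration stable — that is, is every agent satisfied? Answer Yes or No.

Row 1: (1,2)+ 2/2 satisfied
Row 2: (2,1)+ 4/4 satisfied · (2,2)+ 4/4 satisfied · (2,4)# 2/2 satisfied
Row 3: (3,1)+ 4/4 satisfied · (3,2)+ 4/4 satisfied · (3,4)# 4/4 satisfied · (3,5)# 4/4 satisfied
Row 4: (4,1)+ 3/3 satisfied · (4,4)# 3/3 satisfied · (4,5)# 3/3 satisfied
Row 5: (5,2)+ 1/1 satisfied
All meet the threshold, so the configuration is stable.

Yes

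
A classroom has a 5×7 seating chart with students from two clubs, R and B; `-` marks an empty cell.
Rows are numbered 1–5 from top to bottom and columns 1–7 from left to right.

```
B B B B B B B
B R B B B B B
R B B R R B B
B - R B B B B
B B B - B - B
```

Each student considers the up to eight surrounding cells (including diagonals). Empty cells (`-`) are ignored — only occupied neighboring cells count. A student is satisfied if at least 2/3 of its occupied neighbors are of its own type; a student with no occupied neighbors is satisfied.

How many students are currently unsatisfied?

9

Row 1: (1,1)B 2/3 ✓ · (1,2)B 4/5 ✓ · (1,3)B 4/5 ✓ · (1,4)B 5/5 ✓ · (1,5)B 5/5 ✓ · (1,6)B 5/5 ✓ · (1,7)B 3/3 ✓
Row 2: (2,1)B 3/5 ✗ · (2,2)R 1/8 ✗ · (2,3)B 6/8 ✓ · (2,4)B 6/8 ✓ · (2,5)B 6/8 ✓ · (2,6)B 7/8 ✓ · (2,7)B 5/5 ✓
Row 3: (3,1)R 1/4 ✗ · (3,2)B 4/7 ✗ · (3,3)B 4/7 ✗ · (3,4)R 2/8 ✗ · (3,5)R 1/8 ✗ · (3,6)B 7/8 ✓ · (3,7)B 5/5 ✓
Row 4: (4,1)B 3/4 ✓ · (4,3)R 1/6 ✗ · (4,4)B 4/7 ✗ · (4,5)B 4/6 ✓ · (4,6)B 6/7 ✓ · (4,7)B 4/4 ✓
Row 5: (5,1)B 2/2 ✓ · (5,2)B 3/4 ✓ · (5,3)B 2/3 ✓ · (5,5)B 3/3 ✓ · (5,7)B 2/2 ✓
Unsatisfied: (2,1), (2,2), (3,1), (3,2), (3,3), (3,4), (3,5), (4,3), (4,4) — 9 in total.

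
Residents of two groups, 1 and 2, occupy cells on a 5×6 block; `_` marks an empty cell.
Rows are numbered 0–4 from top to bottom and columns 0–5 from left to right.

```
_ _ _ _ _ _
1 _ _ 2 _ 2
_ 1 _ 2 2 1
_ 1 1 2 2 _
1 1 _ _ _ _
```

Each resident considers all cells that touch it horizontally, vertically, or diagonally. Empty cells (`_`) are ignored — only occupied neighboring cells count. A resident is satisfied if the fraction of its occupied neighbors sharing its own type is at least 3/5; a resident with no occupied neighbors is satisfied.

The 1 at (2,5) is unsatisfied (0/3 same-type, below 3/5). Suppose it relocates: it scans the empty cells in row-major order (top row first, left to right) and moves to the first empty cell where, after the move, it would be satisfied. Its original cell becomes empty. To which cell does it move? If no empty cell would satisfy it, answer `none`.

Vacating (2,5). Empty cells in order:
  (0,0): 1/1 same-type → satisfied — stop here.

(0,0)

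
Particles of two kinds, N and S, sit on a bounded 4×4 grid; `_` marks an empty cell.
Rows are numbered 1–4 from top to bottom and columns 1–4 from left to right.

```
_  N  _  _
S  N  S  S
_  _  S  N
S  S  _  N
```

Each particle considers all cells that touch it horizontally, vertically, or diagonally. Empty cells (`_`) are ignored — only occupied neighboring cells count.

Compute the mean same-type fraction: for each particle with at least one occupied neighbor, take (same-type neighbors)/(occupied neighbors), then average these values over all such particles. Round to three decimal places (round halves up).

(1,2)N 1/3
(2,1)S 0/2
(2,2)N 1/4
(2,3)S 2/5
(2,4)S 2/3
(3,3)S 3/6
(3,4)N 1/4
(4,1)S 1/1
(4,2)S 2/2
(4,4)N 1/2
Sum over 10 particles: 1/3 + 0/2 + 1/4 + 2/5 + 2/3 + 3/6 + 1/4 + 1/1 + 2/2 + 1/2 = 49/10; mean = 49/10 ÷ 10 = 49/100 = 0.49 → 0.490.

0.490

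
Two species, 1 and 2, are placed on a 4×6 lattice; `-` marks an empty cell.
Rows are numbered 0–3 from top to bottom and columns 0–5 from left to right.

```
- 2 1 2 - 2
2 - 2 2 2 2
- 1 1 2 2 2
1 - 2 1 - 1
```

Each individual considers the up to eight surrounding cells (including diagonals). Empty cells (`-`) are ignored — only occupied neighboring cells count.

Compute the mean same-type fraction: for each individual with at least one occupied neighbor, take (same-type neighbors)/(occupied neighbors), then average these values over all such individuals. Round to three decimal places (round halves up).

(0,1)2 2/3
(0,2)1 0/4
(0,3)2 3/4
(0,5)2 2/2
(1,0)2 1/2
(1,2)2 4/7
(1,3)2 5/7
(1,4)2 7/7
(1,5)2 4/4
(2,1)1 2/5
(2,2)1 2/6
(2,3)2 5/7
(2,4)2 5/7
(2,5)2 3/4
(3,0)1 1/1
(3,2)2 1/4
(3,3)1 1/4
(3,5)1 0/2
Sum over 18 individuals: 2/3 + 0/4 + 3/4 + 2/2 + 1/2 + 4/7 + 5/7 + 7/7 + 4/4 + 2/5 + 2/6 + 5/7 + 5/7 + 3/4 + 1/1 + 1/4 + 1/4 + 0/2 = 743/70; mean = 743/70 ÷ 18 = 743/1260 = 0.589682… → 0.590.

0.590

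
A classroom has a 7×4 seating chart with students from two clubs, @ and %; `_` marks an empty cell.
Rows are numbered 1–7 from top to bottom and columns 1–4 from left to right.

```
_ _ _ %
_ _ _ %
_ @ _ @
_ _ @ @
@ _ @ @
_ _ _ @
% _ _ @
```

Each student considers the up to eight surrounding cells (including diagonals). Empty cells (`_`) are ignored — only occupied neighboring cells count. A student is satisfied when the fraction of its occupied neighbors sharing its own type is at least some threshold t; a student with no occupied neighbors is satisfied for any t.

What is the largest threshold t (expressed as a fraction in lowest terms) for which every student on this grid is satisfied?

1/2

(1,4)% 1/1
(2,4)% 1/2
(3,2)@ 1/1
(3,4)@ 2/3
(4,3)@ 5/5
(4,4)@ 4/4
(5,1)@ — no occupied neighbors
(5,3)@ 4/4
(5,4)@ 4/4
(6,4)@ 3/3
(7,1)% — no occupied neighbors
(7,4)@ 1/1
The smallest same-type fraction is 1/2 at (2,4), which reduces to 1/2. Any threshold above that leaves this student unsatisfied.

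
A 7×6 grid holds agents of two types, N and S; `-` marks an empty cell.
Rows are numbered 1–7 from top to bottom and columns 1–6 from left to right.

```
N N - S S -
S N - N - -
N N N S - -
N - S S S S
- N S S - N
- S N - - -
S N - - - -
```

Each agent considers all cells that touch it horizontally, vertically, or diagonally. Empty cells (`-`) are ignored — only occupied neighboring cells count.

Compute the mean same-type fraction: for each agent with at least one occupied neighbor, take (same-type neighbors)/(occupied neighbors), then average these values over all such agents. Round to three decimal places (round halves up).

0.547

Row 1: (1,1)N 2/3 · (1,2)N 2/3 · (1,4)S 1/2 · (1,5)S 1/2
Row 2: (2,1)S 0/5 · (2,2)N 5/6 · (2,4)N 1/4
Row 3: (3,1)N 3/4 · (3,2)N 4/6 · (3,3)N 3/6 · (3,4)S 3/5
Row 4: (4,1)N 3/3 · (4,3)S 4/7 · (4,4)S 5/6 · (4,5)S 4/5 · (4,6)S 1/2
Row 5: (5,2)N 2/5 · (5,3)S 4/6 · (5,4)S 4/5 · (5,6)N 0/2
Row 6: (6,2)S 2/5 · (6,3)N 2/5
Row 7: (7,1)S 1/2 · (7,2)N 1/3
Sum over 24 agents: 2/3 + 2/3 + 1/2 + 1/2 + 0/5 + 5/6 + 1/4 + 3/4 + 4/6 + 3/6 + 3/5 + 3/3 + 4/7 + 5/6 + 4/5 + 1/2 + 2/5 + 4/6 + 4/5 + 0/2 + 2/5 + 2/5 + 1/2 + 1/3 = 2759/210; mean = 2759/210 ÷ 24 = 2759/5040 = 0.547420… → 0.547.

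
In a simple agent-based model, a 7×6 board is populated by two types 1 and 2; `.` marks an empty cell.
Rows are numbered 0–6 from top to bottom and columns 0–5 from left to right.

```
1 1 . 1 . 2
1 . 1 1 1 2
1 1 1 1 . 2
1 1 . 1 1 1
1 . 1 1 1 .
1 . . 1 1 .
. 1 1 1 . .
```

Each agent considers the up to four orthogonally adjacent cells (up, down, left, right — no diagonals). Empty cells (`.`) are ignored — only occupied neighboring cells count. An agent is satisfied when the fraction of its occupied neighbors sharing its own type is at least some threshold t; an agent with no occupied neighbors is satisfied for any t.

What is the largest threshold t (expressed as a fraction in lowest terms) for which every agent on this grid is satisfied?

(0,0)1 2/2
(0,1)1 1/1
(0,3)1 1/1
(0,5)2 1/1
(1,0)1 2/2
(1,2)1 2/2
(1,3)1 4/4
(1,4)1 1/2
(1,5)2 2/3
(2,0)1 3/3
(2,1)1 3/3
(2,2)1 3/3
(2,3)1 3/3
(2,5)2 1/2
(3,0)1 3/3
(3,1)1 2/2
(3,3)1 3/3
(3,4)1 3/3
(3,5)1 1/2
(4,0)1 2/2
(4,2)1 1/1
(4,3)1 4/4
(4,4)1 3/3
(5,0)1 1/1
(5,3)1 3/3
(5,4)1 2/2
(6,1)1 1/1
(6,2)1 2/2
(6,3)1 2/2
The smallest same-type fraction is 1/2 at (1,4), which reduces to 1/2. Any threshold above that leaves this agent unsatisfied.

1/2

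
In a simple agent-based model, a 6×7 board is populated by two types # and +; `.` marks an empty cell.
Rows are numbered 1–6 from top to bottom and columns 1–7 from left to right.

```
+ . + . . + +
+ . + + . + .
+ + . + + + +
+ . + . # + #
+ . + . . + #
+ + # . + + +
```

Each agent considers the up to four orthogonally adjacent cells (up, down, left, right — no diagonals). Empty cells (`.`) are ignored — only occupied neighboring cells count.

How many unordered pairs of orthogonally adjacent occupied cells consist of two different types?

8

Scan each occupied cell's neighbors to the right and below so each pair is counted once.
From row 1: 0 unlike of 4 pairs (running 0/4).
From row 2: 0 unlike of 4 pairs (running 0/8).
From row 3: 2 unlike of 8 pairs (running 2/16).
From row 4: 2 unlike of 6 pairs (running 4/22).
From row 5: 3 unlike of 5 pairs (running 7/27).
From row 6: 1 unlike of 4 pairs (running 8/31).
Total adjacent occupied pairs: 31; unlike-type pairs: 8.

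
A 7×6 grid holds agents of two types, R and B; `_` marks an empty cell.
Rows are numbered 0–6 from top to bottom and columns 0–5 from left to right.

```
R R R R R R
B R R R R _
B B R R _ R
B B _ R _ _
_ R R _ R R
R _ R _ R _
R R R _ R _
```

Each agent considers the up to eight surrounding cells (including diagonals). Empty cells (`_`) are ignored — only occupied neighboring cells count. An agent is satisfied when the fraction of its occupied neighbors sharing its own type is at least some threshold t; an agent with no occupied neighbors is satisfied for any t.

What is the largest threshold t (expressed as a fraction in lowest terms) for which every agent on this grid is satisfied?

(0,0)R 2/3
(0,1)R 4/5
(0,2)R 5/5
(0,3)R 5/5
(0,4)R 4/4
(0,5)R 2/2
(1,0)B 2/5
(1,1)R 5/8
(1,2)R 7/8
(1,3)R 7/7
(1,4)R 6/6
(2,0)B 4/5
(2,1)B 4/7
(2,2)R 5/7
(2,3)R 5/5
(2,5)R 1/1
(3,0)B 3/4
(3,1)B 3/6
(3,3)R 4/4
(4,1)R 3/5
(4,2)R 3/4
(4,4)R 3/3
(4,5)R 2/2
(5,0)R 3/3
(5,2)R 4/4
(5,4)R 3/3
(6,0)R 2/2
(6,1)R 4/4
(6,2)R 2/2
(6,4)R 1/1
The smallest same-type fraction is 2/5 at (1,0), which reduces to 2/5. Any threshold above that leaves this agent unsatisfied.

2/5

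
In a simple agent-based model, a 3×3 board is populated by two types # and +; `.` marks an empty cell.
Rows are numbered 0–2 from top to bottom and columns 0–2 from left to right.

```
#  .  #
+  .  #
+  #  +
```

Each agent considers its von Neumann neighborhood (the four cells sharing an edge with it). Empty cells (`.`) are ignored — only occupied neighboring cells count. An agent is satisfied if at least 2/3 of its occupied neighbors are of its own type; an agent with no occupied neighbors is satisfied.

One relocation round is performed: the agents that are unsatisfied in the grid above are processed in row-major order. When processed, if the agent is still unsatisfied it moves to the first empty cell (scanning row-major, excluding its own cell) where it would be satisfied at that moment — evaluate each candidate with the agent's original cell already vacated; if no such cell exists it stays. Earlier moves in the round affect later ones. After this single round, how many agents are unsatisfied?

Initially unsatisfied (in order): (0,0), (1,0), (1,2), (2,0), (2,1), (2,2).
  (0,0) → (0,1).
  (1,0): now satisfied by earlier moves; stays.
  (1,2) → (1,1).
  (2,0): no empty cell satisfies it; stays.
  (2,1) → (1,2).
  (2,2): no empty cell satisfies it; stays.
Resulting grid:
. # #
+ # #
+ . +
Unsatisfied now: (1,0), (2,2).

2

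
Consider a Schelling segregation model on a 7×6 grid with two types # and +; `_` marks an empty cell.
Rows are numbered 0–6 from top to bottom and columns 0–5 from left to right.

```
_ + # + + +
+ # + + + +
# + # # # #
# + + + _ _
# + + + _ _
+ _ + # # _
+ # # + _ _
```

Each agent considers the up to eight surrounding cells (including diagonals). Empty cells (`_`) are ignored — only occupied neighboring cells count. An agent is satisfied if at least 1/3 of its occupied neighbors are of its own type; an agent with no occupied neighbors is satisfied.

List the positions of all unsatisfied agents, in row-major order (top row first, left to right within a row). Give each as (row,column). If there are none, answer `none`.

(0,1)+ 2/4 satisfied
(0,2)# 1/5 not
(0,3)+ 4/5 satisfied
(0,4)+ 5/5 satisfied
(0,5)+ 3/3 satisfied
(1,0)+ 2/4 satisfied
(1,1)# 3/7 satisfied
(1,2)+ 4/8 satisfied
(1,3)+ 4/8 satisfied
(1,4)+ 5/8 satisfied
(1,5)+ 3/5 satisfied
(2,0)# 2/5 satisfied
(2,1)+ 4/8 satisfied
(2,2)# 2/8 not
(2,3)# 2/7 not
(2,4)# 2/6 satisfied
(2,5)# 1/3 satisfied
(3,0)# 2/5 satisfied
(3,1)+ 4/8 satisfied
(3,2)+ 6/8 satisfied
(3,3)+ 3/6 satisfied
(4,0)# 1/4 not
(4,1)+ 5/7 satisfied
(4,2)+ 6/7 satisfied
(4,3)+ 4/6 satisfied
(5,0)+ 2/4 satisfied
(5,2)+ 4/7 satisfied
(5,3)# 2/6 satisfied
(5,4)# 1/3 satisfied
(6,0)+ 1/2 satisfied
(6,1)# 1/4 not
(6,2)# 2/4 satisfied
(6,3)+ 1/4 not

(0,2), (2,2), (2,3), (4,0), (6,1), (6,3)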